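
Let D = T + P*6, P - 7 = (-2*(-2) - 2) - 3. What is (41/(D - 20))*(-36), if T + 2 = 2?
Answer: -369/4 ≈ -92.250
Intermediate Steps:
P = 6 (P = 7 + ((-2*(-2) - 2) - 3) = 7 + ((4 - 2) - 3) = 7 + (2 - 3) = 7 - 1 = 6)
T = 0 (T = -2 + 2 = 0)
D = 36 (D = 0 + 6*6 = 0 + 36 = 36)
(41/(D - 20))*(-36) = (41/(36 - 20))*(-36) = (41/16)*(-36) = -369/4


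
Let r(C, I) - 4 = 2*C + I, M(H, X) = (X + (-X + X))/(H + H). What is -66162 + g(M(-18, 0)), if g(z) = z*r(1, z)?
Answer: -66162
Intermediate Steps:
M(H, X) = X/(2*H) (M(H, X) = (X + 0)/((2*H)) = X*(1/(2*H)) = X/(2*H))
r(C, I) = 4 + I + 2*C (r(C, I) = 4 + (2*C + I) = 4 + (I + 2*C) = 4 + I + 2*C)
g(z) = z*(6 + z) (g(z) = z*(4 + z + 2*1) = z*(4 + z + 2) = z*(6 + z))
-66162 + g(M(-18, 0)) = -66162 + ((½)*0/(-18))*(6 + (½)*0/(-18)) = -66162 + ((½)*0*(-1/18))*(6 + (½)*0*(-1/18)) = -66162 + 0*(6 + 0) = -66162 + 0*6 = -66162 + 0 = -66162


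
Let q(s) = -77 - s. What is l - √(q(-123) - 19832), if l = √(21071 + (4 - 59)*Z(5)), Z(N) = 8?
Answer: 23*√39 - I*√19786 ≈ 143.64 - 140.66*I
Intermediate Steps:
l = 23*√39 (l = √(21071 + (4 - 59)*8) = √(21071 - 55*8) = √(21071 - 440) = √20631 = 23*√39 ≈ 143.64)
l - √(q(-123) - 19832) = 23*√39 - √((-77 - 1*(-123)) - 19832) = 23*√39 - √((-77 + 123) - 19832) = 23*√39 - √(46 - 19832) = 23*√39 - √(-19786) = 23*√39 - I*√19786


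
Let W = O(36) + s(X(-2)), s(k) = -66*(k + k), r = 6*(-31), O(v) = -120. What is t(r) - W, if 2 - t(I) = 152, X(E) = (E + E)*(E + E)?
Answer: 2082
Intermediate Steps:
X(E) = 4*E² (X(E) = (2*E)*(2*E) = 4*E²)
r = -186
t(I) = -150 (t(I) = 2 - 1*152 = 2 - 152 = -150)
s(k) = -132*k
W = -2232 (W = -120 - 528*(-2)² = -120 - 528*4 = -120 - 132*16 = -120 - 2112 = -2232)
t(r) - W = -150 - 1*(-2232) = -150 + 2232 = 2082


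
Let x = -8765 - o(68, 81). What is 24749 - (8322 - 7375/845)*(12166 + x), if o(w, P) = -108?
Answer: -4925762406/169 ≈ -2.9147e+7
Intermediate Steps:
x = -8657 (x = -8765 - 1*(-108) = -8765 + 108 = -8657)
24749 - (8322 - 7375/845)*(12166 + x) = 24749 - (8322 - 7375/845)*(12166 - 8657) = 24749 - (8322 - 7375*1/845)*3509 = 24749 - (8322 - 1475/169)*3509 = 24749 - 1404943*3509/169 = 24749 - 1*4929944987/169 = 24749 - 4929944987/169 = -4925762406/169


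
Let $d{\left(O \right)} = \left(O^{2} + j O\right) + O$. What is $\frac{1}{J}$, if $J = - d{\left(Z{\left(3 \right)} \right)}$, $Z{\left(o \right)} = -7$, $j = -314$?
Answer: $- \frac{1}{2240} \approx -0.00044643$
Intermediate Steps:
$d{\left(O \right)} = O^{2} - 313 O$ ($d{\left(O \right)} = \left(O^{2} - 314 O\right) + O = O^{2} - 313 O$)
$J = -2240$ ($J = - \left(-7\right) \left(-313 - 7\right) = - \left(-7\right) \left(-320\right) = \left(-1\right) 2240 = -2240$)
$\frac{1}{J} = \frac{1}{-2240} = - \frac{1}{2240}$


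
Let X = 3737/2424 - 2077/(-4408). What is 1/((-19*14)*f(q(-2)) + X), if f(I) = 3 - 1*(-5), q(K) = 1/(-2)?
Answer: -6612/14057027 ≈ -0.00047037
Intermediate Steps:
q(K) = -½
f(I) = 8 (f(I) = 3 + 5 = 8)
X = 13309/6612 (X = 3737*(1/2424) - 2077*(-1/4408) = 37/24 + 2077/4408 = 13309/6612 ≈ 2.0129)
1/((-19*14)*f(q(-2)) + X) = 1/(-19*14*8 + 13309/6612) = 1/(-266*8 + 13309/6612) = 1/(-2128 + 13309/6612) = 1/(-14057027/6612) = -6612/14057027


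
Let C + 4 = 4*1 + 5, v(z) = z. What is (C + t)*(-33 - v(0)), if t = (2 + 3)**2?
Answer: -990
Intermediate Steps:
t = 25 (t = 5**2 = 25)
C = 5 (C = -4 + (4*1 + 5) = -4 + (4 + 5) = -4 + 9 = 5)
(C + t)*(-33 - v(0)) = (5 + 25)*(-33 - 1*0) = 30*(-33 + 0) = 30*(-33) = -990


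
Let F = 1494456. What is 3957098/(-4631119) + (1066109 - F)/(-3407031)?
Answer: -11498229625745/15778365997689 ≈ -0.72873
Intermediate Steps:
3957098/(-4631119) + (1066109 - F)/(-3407031) = 3957098/(-4631119) + (1066109 - 1*1494456)/(-3407031) = 3957098*(-1/4631119) + (1066109 - 1494456)*(-1/3407031) = -3957098/4631119 - 428347*(-1/3407031) = -3957098/4631119 + 428347/3407031 = -11498229625745/15778365997689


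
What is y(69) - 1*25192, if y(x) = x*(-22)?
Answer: -26710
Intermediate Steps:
y(x) = -22*x
y(69) - 1*25192 = -22*69 - 1*25192 = -1518 - 25192 = -26710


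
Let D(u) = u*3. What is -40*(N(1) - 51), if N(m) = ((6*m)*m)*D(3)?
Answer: -120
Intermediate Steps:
D(u) = 3*u
N(m) = 54*m² (N(m) = ((6*m)*m)*(3*3) = (6*m²)*9 = 54*m²)
-40*(N(1) - 51) = -40*(54*1² - 51) = -40*(54*1 - 51) = -40*(54 - 51) = -40*3 = -120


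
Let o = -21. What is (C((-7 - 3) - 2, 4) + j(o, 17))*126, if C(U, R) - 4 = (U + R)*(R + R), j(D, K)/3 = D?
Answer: -15498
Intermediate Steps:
j(D, K) = 3*D
C(U, R) = 4 + 2*R*(R + U) (C(U, R) = 4 + (U + R)*(R + R) = 4 + (R + U)*(2*R) = 4 + 2*R*(R + U))
(C((-7 - 3) - 2, 4) + j(o, 17))*126 = ((4 + 2*4² + 2*4*((-7 - 3) - 2)) + 3*(-21))*126 = ((4 + 2*16 + 2*4*(-10 - 2)) - 63)*126 = ((4 + 32 + 2*4*(-12)) - 63)*126 = ((4 + 32 - 96) - 63)*126 = (-60 - 63)*126 = -123*126 = -15498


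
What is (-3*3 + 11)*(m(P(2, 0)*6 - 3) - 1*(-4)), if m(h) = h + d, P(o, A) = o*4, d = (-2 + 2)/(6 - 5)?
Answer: 98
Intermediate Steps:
d = 0 (d = 0/1 = 0*1 = 0)
P(o, A) = 4*o
m(h) = h (m(h) = h + 0 = h)
(-3*3 + 11)*(m(P(2, 0)*6 - 3) - 1*(-4)) = (-3*3 + 11)*(((4*2)*6 - 3) - 1*(-4)) = (-9 + 11)*((8*6 - 3) + 4) = 2*((48 - 3) + 4) = 2*(45 + 4) = 2*49 = 98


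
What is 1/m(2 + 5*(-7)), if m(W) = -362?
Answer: -1/362 ≈ -0.0027624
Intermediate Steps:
1/m(2 + 5*(-7)) = 1/(-362) = -1/362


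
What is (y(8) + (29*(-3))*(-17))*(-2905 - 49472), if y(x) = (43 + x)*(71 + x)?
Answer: -288492516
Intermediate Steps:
(y(8) + (29*(-3))*(-17))*(-2905 - 49472) = ((3053 + 8² + 114*8) + (29*(-3))*(-17))*(-2905 - 49472) = ((3053 + 64 + 912) - 87*(-17))*(-52377) = (4029 + 1479)*(-52377) = 5508*(-52377) = -288492516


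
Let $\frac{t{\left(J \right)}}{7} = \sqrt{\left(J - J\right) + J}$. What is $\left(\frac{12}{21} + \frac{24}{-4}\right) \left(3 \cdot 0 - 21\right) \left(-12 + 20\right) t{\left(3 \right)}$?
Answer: $6384 \sqrt{3} \approx 11057.0$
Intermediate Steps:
$t{\left(J \right)} = 7 \sqrt{J}$ ($t{\left(J \right)} = 7 \sqrt{\left(J - J\right) + J} = 7 \sqrt{0 + J} = 7 \sqrt{J}$)
$\left(\frac{12}{21} + \frac{24}{-4}\right) \left(3 \cdot 0 - 21\right) \left(-12 + 20\right) t{\left(3 \right)} = \left(\frac{12}{21} + \frac{24}{-4}\right) \left(3 \cdot 0 - 21\right) \left(-12 + 20\right) 7 \sqrt{3} = \left(12 \cdot \frac{1}{21} + 24 \left(- \frac{1}{4}\right)\right) \left(0 - 21\right) 8 \cdot 7 \sqrt{3} = \left(\frac{4}{7} - 6\right) \left(\left(-21\right) 8\right) 7 \sqrt{3} = \left(- \frac{38}{7}\right) \left(-168\right) 7 \sqrt{3} = 912 \cdot 7 \sqrt{3} = 6384 \sqrt{3}$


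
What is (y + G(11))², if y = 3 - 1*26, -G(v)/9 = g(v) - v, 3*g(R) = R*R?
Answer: 82369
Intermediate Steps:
g(R) = R²/3 (g(R) = (R*R)/3 = R²/3)
G(v) = -3*v² + 9*v (G(v) = -9*(v²/3 - v) = -9*(-v + v²/3) = -3*v² + 9*v)
y = -23 (y = 3 - 26 = -23)
(y + G(11))² = (-23 + 3*11*(3 - 1*11))² = (-23 + 3*11*(3 - 11))² = (-23 + 3*11*(-8))² = (-23 - 264)² = (-287)² = 82369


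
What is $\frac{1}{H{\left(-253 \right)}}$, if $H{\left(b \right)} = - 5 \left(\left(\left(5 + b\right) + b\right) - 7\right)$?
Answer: $\frac{1}{2540} \approx 0.0003937$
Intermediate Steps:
$H{\left(b \right)} = 10 - 10 b$ ($H{\left(b \right)} = - 5 \left(\left(5 + 2 b\right) - 7\right) = - 5 \left(-2 + 2 b\right) = 10 - 10 b$)
$\frac{1}{H{\left(-253 \right)}} = \frac{1}{10 - -2530} = \frac{1}{10 + 2530} = \frac{1}{2540}$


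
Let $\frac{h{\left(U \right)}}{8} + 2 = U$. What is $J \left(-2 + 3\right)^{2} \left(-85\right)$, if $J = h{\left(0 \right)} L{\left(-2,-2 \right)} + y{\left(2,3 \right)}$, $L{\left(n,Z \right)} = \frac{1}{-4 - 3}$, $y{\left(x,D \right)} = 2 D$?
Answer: $- \frac{4930}{7} \approx -704.29$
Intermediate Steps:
$h{\left(U \right)} = -16 + 8 U$
$L{\left(n,Z \right)} = - \frac{1}{7}$ ($L{\left(n,Z \right)} = \frac{1}{-7} = - \frac{1}{7}$)
$J = \frac{58}{7}$ ($J = \left(-16 + 8 \cdot 0\right) \left(- \frac{1}{7}\right) + 2 \cdot 3 = \left(-16 + 0\right) \left(- \frac{1}{7}\right) + 6 = \left(-16\right) \left(- \frac{1}{7}\right) + 6 = \frac{16}{7} + 6 = \frac{58}{7} \approx 8.2857$)
$J \left(-2 + 3\right)^{2} \left(-85\right) = \frac{58 \left(-2 + 3\right)^{2}}{7} \left(-85\right) = \frac{58 \cdot 1^{2}}{7} \left(-85\right) = \frac{58}{7} \cdot 1 \left(-85\right) = \frac{58}{7} \left(-85\right) = - \frac{4930}{7}$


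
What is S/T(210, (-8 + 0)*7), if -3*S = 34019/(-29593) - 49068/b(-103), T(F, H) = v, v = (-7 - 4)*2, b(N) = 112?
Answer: -363969863/54687864 ≈ -6.6554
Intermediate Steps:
v = -22 (v = -11*2 = -22)
T(F, H) = -22
S = 363969863/2485812 (S = -(34019/(-29593) - 49068/112)/3 = -(34019*(-1/29593) - 49068*1/112)/3 = -(-34019/29593 - 12267/28)/3 = -⅓*(-363969863/828604) = 363969863/2485812 ≈ 146.42)
S/T(210, (-8 + 0)*7) = (363969863/2485812)/(-22) = (363969863/2485812)*(-1/22) = -363969863/54687864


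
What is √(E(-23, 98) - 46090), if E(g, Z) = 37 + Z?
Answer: I*√45955 ≈ 214.37*I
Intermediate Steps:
√(E(-23, 98) - 46090) = √((37 + 98) - 46090) = √(135 - 46090) = √(-45955) = I*√45955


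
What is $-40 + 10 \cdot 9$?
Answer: $50$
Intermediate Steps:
$-40 + 10 \cdot 9 = -40 + 90 = 50$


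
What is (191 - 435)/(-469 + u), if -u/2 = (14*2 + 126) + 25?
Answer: 244/827 ≈ 0.29504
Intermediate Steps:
u = -358 (u = -2*((14*2 + 126) + 25) = -2*((28 + 126) + 25) = -2*(154 + 25) = -2*179 = -358)
(191 - 435)/(-469 + u) = (191 - 435)/(-469 - 358) = -244/(-827) = -244*(-1/827) = 244/827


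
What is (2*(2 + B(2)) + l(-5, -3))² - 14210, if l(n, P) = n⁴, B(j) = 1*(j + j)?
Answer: 391559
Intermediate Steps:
B(j) = 2*j (B(j) = 1*(2*j) = 2*j)
(2*(2 + B(2)) + l(-5, -3))² - 14210 = (2*(2 + 2*2) + (-5)⁴)² - 14210 = (2*(2 + 4) + 625)² - 14210 = (2*6 + 625)² - 14210 = (12 + 625)² - 14210 = 637² - 14210 = 405769 - 14210 = 391559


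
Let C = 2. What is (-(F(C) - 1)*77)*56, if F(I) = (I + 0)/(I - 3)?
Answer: 12936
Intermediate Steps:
F(I) = I/(-3 + I)
(-(F(C) - 1)*77)*56 = (-(2/(-3 + 2) - 1)*77)*56 = (-(2/(-1) - 1)*77)*56 = (-(2*(-1) - 1)*77)*56 = (-(-2 - 1)*77)*56 = (-1*(-3)*77)*56 = (3*77)*56 = 231*56 = 12936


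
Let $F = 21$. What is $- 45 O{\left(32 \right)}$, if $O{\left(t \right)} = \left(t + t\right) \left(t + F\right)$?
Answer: $-152640$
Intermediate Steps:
$O{\left(t \right)} = 2 t \left(21 + t\right)$ ($O{\left(t \right)} = \left(t + t\right) \left(t + 21\right) = 2 t \left(21 + t\right)$)
$- 45 O{\left(32 \right)} = - 45 \cdot 2 \cdot 32 \left(21 + 32\right) = - 45 \cdot 2 \cdot 32 \cdot 53 = \left(-45\right) 3392 = -152640$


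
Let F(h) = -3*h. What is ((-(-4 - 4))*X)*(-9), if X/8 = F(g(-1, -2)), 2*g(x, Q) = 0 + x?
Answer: -864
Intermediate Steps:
g(x, Q) = x/2 (g(x, Q) = (0 + x)/2 = x/2)
X = 12 (X = 8*(-3*(-1)/2) = 8*(-3*(-½)) = 8*(3/2) = 12)
((-(-4 - 4))*X)*(-9) = (-(-4 - 4)*12)*(-9) = (-1*(-8)*12)*(-9) = (8*12)*(-9) = 96*(-9) = -864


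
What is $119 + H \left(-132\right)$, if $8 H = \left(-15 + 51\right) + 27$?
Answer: $- \frac{1841}{2} \approx -920.5$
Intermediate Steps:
$H = \frac{63}{8}$ ($H = \frac{\left(-15 + 51\right) + 27}{8} = \frac{36 + 27}{8} = \frac{1}{8} \cdot 63 = \frac{63}{8} \approx 7.875$)
$119 + H \left(-132\right) = 119 + \frac{63}{8} \left(-132\right) = 119 - \frac{2079}{2} = - \frac{1841}{2}$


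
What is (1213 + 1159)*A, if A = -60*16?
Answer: -2277120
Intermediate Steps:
A = -960
(1213 + 1159)*A = (1213 + 1159)*(-960) = 2372*(-960) = -2277120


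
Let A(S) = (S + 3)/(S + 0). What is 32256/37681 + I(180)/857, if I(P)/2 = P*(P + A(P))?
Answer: 354737634/4613231 ≈ 76.896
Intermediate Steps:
A(S) = (3 + S)/S
I(P) = 2*P*(P + (3 + P)/P) (I(P) = 2*(P*(P + (3 + P)/P)) = 2*P*(P + (3 + P)/P))
32256/37681 + I(180)/857 = 32256/37681 + (6 + 2*180 + 2*180²)/857 = 32256*(1/37681) + (6 + 360 + 2*32400)*(1/857) = 4608/5383 + (6 + 360 + 64800)*(1/857) = 4608/5383 + 65166*(1/857) = 4608/5383 + 65166/857 = 354737634/4613231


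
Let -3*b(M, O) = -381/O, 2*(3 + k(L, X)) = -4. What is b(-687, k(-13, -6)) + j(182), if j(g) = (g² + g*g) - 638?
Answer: 327923/5 ≈ 65585.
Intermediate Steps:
k(L, X) = -5 (k(L, X) = -3 + (½)*(-4) = -3 - 2 = -5)
b(M, O) = 127/O (b(M, O) = -(-127)/O = 127/O)
j(g) = -638 + 2*g² (j(g) = (g² + g²) - 638 = 2*g² - 638 = -638 + 2*g²)
b(-687, k(-13, -6)) + j(182) = 127/(-5) + (-638 + 2*182²) = 127*(-⅕) + (-638 + 2*33124) = -127/5 + (-638 + 66248) = -127/5 + 65610 = 327923/5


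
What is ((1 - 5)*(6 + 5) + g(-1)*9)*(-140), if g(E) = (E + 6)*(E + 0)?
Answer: 12460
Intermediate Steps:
g(E) = E*(6 + E) (g(E) = (6 + E)*E = E*(6 + E))
((1 - 5)*(6 + 5) + g(-1)*9)*(-140) = ((1 - 5)*(6 + 5) - (6 - 1)*9)*(-140) = (-4*11 - 1*5*9)*(-140) = (-44 - 5*9)*(-140) = (-44 - 45)*(-140) = -89*(-140) = 12460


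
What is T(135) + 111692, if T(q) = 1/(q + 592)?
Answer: 81200085/727 ≈ 1.1169e+5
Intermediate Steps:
T(q) = 1/(592 + q)
T(135) + 111692 = 1/(592 + 135) + 111692 = 1/727 + 111692 = 81200085/727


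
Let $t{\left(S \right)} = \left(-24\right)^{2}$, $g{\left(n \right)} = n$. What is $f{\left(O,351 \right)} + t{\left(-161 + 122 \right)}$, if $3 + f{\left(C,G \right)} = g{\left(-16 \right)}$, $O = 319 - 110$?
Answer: $557$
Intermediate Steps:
$O = 209$ ($O = 319 - 110 = 209$)
$f{\left(C,G \right)} = -19$ ($f{\left(C,G \right)} = -3 - 16 = -19$)
$t{\left(S \right)} = 576$
$f{\left(O,351 \right)} + t{\left(-161 + 122 \right)} = -19 + 576 = 557$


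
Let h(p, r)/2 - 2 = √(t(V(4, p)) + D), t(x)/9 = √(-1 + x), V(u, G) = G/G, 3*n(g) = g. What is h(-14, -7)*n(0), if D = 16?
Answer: 0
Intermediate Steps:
n(g) = g/3
V(u, G) = 1
t(x) = 9*√(-1 + x)
h(p, r) = 12 (h(p, r) = 4 + 2*√(9*√(-1 + 1) + 16) = 4 + 2*√(9*√0 + 16) = 4 + 2*√(9*0 + 16) = 4 + 2*√(0 + 16) = 4 + 2*√16 = 4 + 2*4 = 4 + 8 = 12)
h(-14, -7)*n(0) = 12*((⅓)*0) = 12*0 = 0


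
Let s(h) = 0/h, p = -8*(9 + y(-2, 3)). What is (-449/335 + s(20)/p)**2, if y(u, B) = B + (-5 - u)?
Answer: 201601/112225 ≈ 1.7964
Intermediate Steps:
y(u, B) = -5 + B - u
p = -72 (p = -8*(9 + (-5 + 3 - 1*(-2))) = -8*(9 + (-5 + 3 + 2)) = -8*(9 + 0) = -8*9 = -72)
s(h) = 0
(-449/335 + s(20)/p)**2 = (-449/335 + 0/(-72))**2 = (-449*1/335 + 0*(-1/72))**2 = (-449/335 + 0)**2 = (-449/335)**2 = 201601/112225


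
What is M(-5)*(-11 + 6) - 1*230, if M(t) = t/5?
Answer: -225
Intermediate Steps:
M(t) = t/5 (M(t) = t*(⅕) = t/5)
M(-5)*(-11 + 6) - 1*230 = ((⅕)*(-5))*(-11 + 6) - 1*230 = -1*(-5) - 230 = 5 - 230 = -225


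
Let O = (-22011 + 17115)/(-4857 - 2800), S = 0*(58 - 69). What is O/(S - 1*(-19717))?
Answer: 4896/150973069 ≈ 3.2430e-5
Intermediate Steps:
S = 0 (S = 0*(-11) = 0)
O = 4896/7657 (O = -4896/(-7657) = -4896*(-1/7657) = 4896/7657 ≈ 0.63941)
O/(S - 1*(-19717)) = 4896/(7657*(0 - 1*(-19717))) = 4896/(7657*(0 + 19717)) = (4896/7657)/19717 = (4896/7657)*(1/19717) = 4896/150973069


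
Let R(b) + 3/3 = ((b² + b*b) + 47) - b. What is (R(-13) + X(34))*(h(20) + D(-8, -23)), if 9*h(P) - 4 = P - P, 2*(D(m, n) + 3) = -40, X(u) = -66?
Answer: -67193/9 ≈ -7465.9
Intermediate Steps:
D(m, n) = -23 (D(m, n) = -3 + (½)*(-40) = -3 - 20 = -23)
h(P) = 4/9 (h(P) = 4/9 + (P - P)/9 = 4/9 + (⅑)*0 = 4/9 + 0 = 4/9)
R(b) = 46 - b + 2*b² (R(b) = -1 + (((b² + b*b) + 47) - b) = -1 + (((b² + b²) + 47) - b) = -1 + ((2*b² + 47) - b) = -1 + ((47 + 2*b²) - b) = -1 + (47 - b + 2*b²) = 46 - b + 2*b²)
(R(-13) + X(34))*(h(20) + D(-8, -23)) = ((46 - 1*(-13) + 2*(-13)²) - 66)*(4/9 - 23) = ((46 + 13 + 2*169) - 66)*(-203/9) = ((46 + 13 + 338) - 66)*(-203/9) = (397 - 66)*(-203/9) = 331*(-203/9) = -67193/9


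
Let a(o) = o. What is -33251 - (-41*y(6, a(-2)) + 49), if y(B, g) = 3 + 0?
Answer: -33177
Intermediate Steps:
y(B, g) = 3
-33251 - (-41*y(6, a(-2)) + 49) = -33251 - (-41*3 + 49) = -33251 - (-123 + 49) = -33251 - 1*(-74) = -33251 + 74 = -33177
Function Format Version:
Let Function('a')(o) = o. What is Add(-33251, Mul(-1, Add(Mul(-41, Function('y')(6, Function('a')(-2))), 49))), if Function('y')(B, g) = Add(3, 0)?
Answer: -33177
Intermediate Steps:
Function('y')(B, g) = 3
Add(-33251, Mul(-1, Add(Mul(-41, Function('y')(6, Function('a')(-2))), 49))) = Add(-33251, Mul(-1, Add(Mul(-41, 3), 49))) = Add(-33251, Mul(-1, Add(-123, 49))) = Add(-33251, Mul(-1, -74)) = Add(-33251, 74) = -33177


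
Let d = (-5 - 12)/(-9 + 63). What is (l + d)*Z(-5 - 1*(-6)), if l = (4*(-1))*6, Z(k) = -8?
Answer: 5252/27 ≈ 194.52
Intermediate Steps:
d = -17/54 ≈ -0.31481
l = -24 (l = -4*6 = -24)
(l + d)*Z(-5 - 1*(-6)) = (-24 - 17/54)*(-8) = -1313/54*(-8) = 5252/27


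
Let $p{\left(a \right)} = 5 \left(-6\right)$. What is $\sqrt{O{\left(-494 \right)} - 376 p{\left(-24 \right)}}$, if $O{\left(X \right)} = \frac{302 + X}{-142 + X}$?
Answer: $\frac{4 \sqrt{1980398}}{53} \approx 106.21$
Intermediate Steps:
$p{\left(a \right)} = -30$
$O{\left(X \right)} = \frac{302 + X}{-142 + X}$
$\sqrt{O{\left(-494 \right)} - 376 p{\left(-24 \right)}} = \sqrt{\frac{302 - 494}{-142 - 494} - -11280} = \sqrt{\frac{1}{-636} \left(-192\right) + 11280} = \sqrt{\left(- \frac{1}{636}\right) \left(-192\right) + 11280} = \sqrt{\frac{16}{53} + 11280} = \sqrt{\frac{597856}{53}} = \frac{4 \sqrt{1980398}}{53}$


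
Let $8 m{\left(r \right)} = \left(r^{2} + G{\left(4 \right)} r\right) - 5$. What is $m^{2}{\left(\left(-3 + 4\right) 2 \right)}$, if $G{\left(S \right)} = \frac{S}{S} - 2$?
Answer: $\frac{9}{64} \approx 0.14063$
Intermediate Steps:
$G{\left(S \right)} = -1$ ($G{\left(S \right)} = 1 - 2 = -1$)
$m{\left(r \right)} = - \frac{5}{8} - \frac{r}{8} + \frac{r^{2}}{8}$ ($m{\left(r \right)} = \frac{\left(r^{2} - r\right) - 5}{8} = \frac{-5 + r^{2} - r}{8} = - \frac{5}{8} - \frac{r}{8} + \frac{r^{2}}{8}$)
$m^{2}{\left(\left(-3 + 4\right) 2 \right)} = \left(- \frac{5}{8} - \frac{\left(-3 + 4\right) 2}{8} + \frac{\left(\left(-3 + 4\right) 2\right)^{2}}{8}\right)^{2} = \left(- \frac{5}{8} - \frac{1 \cdot 2}{8} + \frac{\left(1 \cdot 2\right)^{2}}{8}\right)^{2} = \left(- \frac{5}{8} - \frac{1}{4} + \frac{2^{2}}{8}\right)^{2} = \left(- \frac{5}{8} - \frac{1}{4} + \frac{1}{8} \cdot 4\right)^{2} = \left(- \frac{5}{8} - \frac{1}{4} + \frac{1}{2}\right)^{2} = \left(- \frac{3}{8}\right)^{2} = \frac{9}{64}$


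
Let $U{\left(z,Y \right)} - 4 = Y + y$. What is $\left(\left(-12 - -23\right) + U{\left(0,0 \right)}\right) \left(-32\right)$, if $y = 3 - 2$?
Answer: $-512$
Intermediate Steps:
$y = 1$
$U{\left(z,Y \right)} = 5 + Y$ ($U{\left(z,Y \right)} = 4 + \left(Y + 1\right) = 4 + \left(1 + Y\right) = 5 + Y$)
$\left(\left(-12 - -23\right) + U{\left(0,0 \right)}\right) \left(-32\right) = \left(\left(-12 - -23\right) + \left(5 + 0\right)\right) \left(-32\right) = \left(\left(-12 + 23\right) + 5\right) \left(-32\right) = \left(11 + 5\right) \left(-32\right) = 16 \left(-32\right) = -512$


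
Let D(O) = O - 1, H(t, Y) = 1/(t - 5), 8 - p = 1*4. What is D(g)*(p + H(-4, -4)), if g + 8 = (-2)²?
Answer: -175/9 ≈ -19.444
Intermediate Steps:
g = -4 (g = -8 + (-2)² = -8 + 4 = -4)
p = 4 (p = 8 - 4 = 4)
H(t, Y) = 1/(-5 + t)
D(O) = -1 + O
D(g)*(p + H(-4, -4)) = (-1 - 4)*(4 + 1/(-5 - 4)) = -5*(4 + 1/(-9)) = -5*(4 - ⅑) = -5*35/9 = -175/9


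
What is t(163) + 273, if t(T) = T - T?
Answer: 273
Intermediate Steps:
t(T) = 0
t(163) + 273 = 0 + 273 = 273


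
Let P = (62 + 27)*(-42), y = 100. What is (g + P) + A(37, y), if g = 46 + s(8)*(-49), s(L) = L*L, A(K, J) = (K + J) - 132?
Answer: -6823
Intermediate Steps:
A(K, J) = -132 + J + K (A(K, J) = (J + K) - 132 = -132 + J + K)
s(L) = L²
g = -3090 (g = 46 + 8²*(-49) = 46 + 64*(-49) = 46 - 3136 = -3090)
P = -3738 (P = 89*(-42) = -3738)
(g + P) + A(37, y) = (-3090 - 3738) + (-132 + 100 + 37) = -6828 + 5 = -6823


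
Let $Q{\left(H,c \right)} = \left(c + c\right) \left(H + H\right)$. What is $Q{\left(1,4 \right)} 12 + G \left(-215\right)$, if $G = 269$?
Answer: $-57643$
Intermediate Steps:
$Q{\left(H,c \right)} = 4 H c$ ($Q{\left(H,c \right)} = 2 c 2 H = 4 H c$)
$Q{\left(1,4 \right)} 12 + G \left(-215\right) = 4 \cdot 1 \cdot 4 \cdot 12 + 269 \left(-215\right) = 16 \cdot 12 - 57835 = 192 - 57835 = -57643$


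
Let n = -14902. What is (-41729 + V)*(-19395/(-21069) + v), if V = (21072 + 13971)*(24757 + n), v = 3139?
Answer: 2538198014697944/2341 ≈ 1.0842e+12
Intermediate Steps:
V = 345348765 (V = (21072 + 13971)*(24757 - 14902) = 35043*9855 = 345348765)
(-41729 + V)*(-19395/(-21069) + v) = (-41729 + 345348765)*(-19395/(-21069) + 3139) = 345307036*(-19395*(-1/21069) + 3139) = 345307036*(2155/2341 + 3139) = 345307036*(7350554/2341) = 2538198014697944/2341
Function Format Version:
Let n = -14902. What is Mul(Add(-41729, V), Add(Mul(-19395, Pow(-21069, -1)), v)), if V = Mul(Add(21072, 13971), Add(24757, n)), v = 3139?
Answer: Rational(2538198014697944, 2341) ≈ 1.0842e+12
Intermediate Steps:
V = 345348765 (V = Mul(Add(21072, 13971), Add(24757, -14902)) = Mul(35043, 9855) = 345348765)
Mul(Add(-41729, V), Add(Mul(-19395, Pow(-21069, -1)), v)) = Mul(Add(-41729, 345348765), Add(Mul(-19395, Pow(-21069, -1)), 3139)) = Mul(345307036, Add(Mul(-19395, Rational(-1, 21069)), 3139)) = Mul(345307036, Add(Rational(2155, 2341), 3139)) = Mul(345307036, Rational(7350554, 2341)) = Rational(2538198014697944, 2341)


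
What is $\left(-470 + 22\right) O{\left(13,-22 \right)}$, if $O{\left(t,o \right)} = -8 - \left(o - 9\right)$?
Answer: $-10304$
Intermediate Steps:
$O{\left(t,o \right)} = 1 - o$ ($O{\left(t,o \right)} = -8 - \left(-9 + o\right) = 1 - o$)
$\left(-470 + 22\right) O{\left(13,-22 \right)} = \left(-470 + 22\right) \left(1 - -22\right) = - 448 \left(1 + 22\right) = \left(-448\right) 23 = -10304$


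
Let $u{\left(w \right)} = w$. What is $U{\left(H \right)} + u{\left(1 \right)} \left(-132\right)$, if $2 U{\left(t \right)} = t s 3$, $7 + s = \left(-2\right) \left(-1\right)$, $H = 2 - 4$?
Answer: $-117$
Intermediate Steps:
$H = -2$ ($H = 2 - 4 = -2$)
$s = -5$ ($s = -7 - -2 = -7 + 2 = -5$)
$U{\left(t \right)} = - \frac{15 t}{2}$ ($U{\left(t \right)} = \frac{t \left(-5\right) 3}{2} = \frac{- 5 t 3}{2} = \frac{\left(-15\right) t}{2} = - \frac{15 t}{2}$)
$U{\left(H \right)} + u{\left(1 \right)} \left(-132\right) = \left(- \frac{15}{2}\right) \left(-2\right) + 1 \left(-132\right) = 15 - 132 = -117$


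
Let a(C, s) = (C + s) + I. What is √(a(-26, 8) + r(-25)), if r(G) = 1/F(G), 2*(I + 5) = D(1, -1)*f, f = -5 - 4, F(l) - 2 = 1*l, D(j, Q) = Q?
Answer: I*√39238/46 ≈ 4.3062*I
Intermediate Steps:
F(l) = 2 + l (F(l) = 2 + 1*l = 2 + l)
f = -9
I = -½ (I = -5 + (-1*(-9))/2 = -5 + (½)*9 = -5 + 9/2 = -½ ≈ -0.50000)
r(G) = 1/(2 + G)
a(C, s) = -½ + C + s (a(C, s) = (C + s) - ½ = -½ + C + s)
√(a(-26, 8) + r(-25)) = √((-½ - 26 + 8) + 1/(2 - 25)) = √(-37/2 + 1/(-23)) = √(-37/2 - 1/23) = √(-853/46) = I*√39238/46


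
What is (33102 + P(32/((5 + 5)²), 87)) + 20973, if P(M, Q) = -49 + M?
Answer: 1350658/25 ≈ 54026.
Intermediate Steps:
(33102 + P(32/((5 + 5)²), 87)) + 20973 = (33102 + (-49 + 32/((5 + 5)²))) + 20973 = (33102 + (-49 + 32/(10²))) + 20973 = (33102 + (-49 + 32/100)) + 20973 = (33102 + (-49 + 32*(1/100))) + 20973 = (33102 + (-49 + 8/25)) + 20973 = (33102 - 1217/25) + 20973 = 826333/25 + 20973 = 1350658/25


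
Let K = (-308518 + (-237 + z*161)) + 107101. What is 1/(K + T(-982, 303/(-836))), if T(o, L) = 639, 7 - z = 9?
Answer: -1/201337 ≈ -4.9668e-6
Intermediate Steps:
z = -2 (z = 7 - 1*9 = 7 - 9 = -2)
K = -201976 (K = (-308518 + (-237 - 2*161)) + 107101 = (-308518 + (-237 - 322)) + 107101 = (-308518 - 559) + 107101 = -309077 + 107101 = -201976)
1/(K + T(-982, 303/(-836))) = 1/(-201976 + 639) = 1/(-201337) = -1/201337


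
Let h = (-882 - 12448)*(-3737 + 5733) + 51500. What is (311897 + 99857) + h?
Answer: -26143426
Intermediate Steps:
h = -26555180 (h = -13330*1996 + 51500 = -26606680 + 51500 = -26555180)
(311897 + 99857) + h = (311897 + 99857) - 26555180 = 411754 - 26555180 = -26143426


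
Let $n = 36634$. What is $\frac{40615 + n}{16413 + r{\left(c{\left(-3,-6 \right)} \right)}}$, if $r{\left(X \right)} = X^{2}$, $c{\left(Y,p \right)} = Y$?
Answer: $\frac{77249}{16422} \approx 4.704$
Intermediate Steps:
$\frac{40615 + n}{16413 + r{\left(c{\left(-3,-6 \right)} \right)}} = \frac{40615 + 36634}{16413 + \left(-3\right)^{2}} = \frac{77249}{16413 + 9} = \frac{77249}{16422}$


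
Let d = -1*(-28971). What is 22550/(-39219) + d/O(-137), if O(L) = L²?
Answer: 712972699/736101411 ≈ 0.96858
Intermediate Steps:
d = 28971
22550/(-39219) + d/O(-137) = 22550/(-39219) + 28971/((-137)²) = 22550*(-1/39219) + 28971/18769 = -22550/39219 + 28971*(1/18769) = -22550/39219 + 28971/18769 = 712972699/736101411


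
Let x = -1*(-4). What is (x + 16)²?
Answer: 400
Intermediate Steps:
x = 4
(x + 16)² = (4 + 16)² = 20² = 400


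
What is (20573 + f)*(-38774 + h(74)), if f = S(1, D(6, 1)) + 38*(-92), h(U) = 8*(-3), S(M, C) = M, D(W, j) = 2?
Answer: -662592244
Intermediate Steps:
h(U) = -24
f = -3495 (f = 1 + 38*(-92) = 1 - 3496 = -3495)
(20573 + f)*(-38774 + h(74)) = (20573 - 3495)*(-38774 - 24) = 17078*(-38798) = -662592244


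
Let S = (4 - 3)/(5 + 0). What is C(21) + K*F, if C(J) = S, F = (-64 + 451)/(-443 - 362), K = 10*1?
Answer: -3709/805 ≈ -4.6075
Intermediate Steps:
K = 10
F = -387/805 (F = 387/(-805) = 387*(-1/805) = -387/805 ≈ -0.48075)
S = ⅕ (S = 1/5 = (⅕)*1 = ⅕ ≈ 0.20000)
C(J) = ⅕
C(21) + K*F = ⅕ + 10*(-387/805) = ⅕ - 774/161 = -3709/805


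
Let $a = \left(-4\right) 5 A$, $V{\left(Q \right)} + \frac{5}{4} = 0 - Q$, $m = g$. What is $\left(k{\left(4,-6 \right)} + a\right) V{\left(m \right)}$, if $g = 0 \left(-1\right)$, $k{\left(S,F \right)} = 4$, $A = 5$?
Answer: $120$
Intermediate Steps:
$g = 0$
$m = 0$
$V{\left(Q \right)} = - \frac{5}{4} - Q$ ($V{\left(Q \right)} = - \frac{5}{4} + \left(0 - Q\right) = - \frac{5}{4} - Q$)
$a = -100$ ($a = \left(-4\right) 5 \cdot 5 = \left(-20\right) 5 = -100$)
$\left(k{\left(4,-6 \right)} + a\right) V{\left(m \right)} = \left(4 - 100\right) \left(- \frac{5}{4} - 0\right) = - 96 \left(- \frac{5}{4} + 0\right) = \left(-96\right) \left(- \frac{5}{4}\right) = 120$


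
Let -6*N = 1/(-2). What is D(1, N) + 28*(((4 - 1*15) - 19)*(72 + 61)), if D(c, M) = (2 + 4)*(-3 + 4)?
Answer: -111714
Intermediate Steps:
N = 1/12 (N = -1/6/(-2) = -1/6*(-1/2) = 1/12 ≈ 0.083333)
D(c, M) = 6 (D(c, M) = 6*1 = 6)
D(1, N) + 28*(((4 - 1*15) - 19)*(72 + 61)) = 6 + 28*(((4 - 1*15) - 19)*(72 + 61)) = 6 + 28*(((4 - 15) - 19)*133) = 6 + 28*((-11 - 19)*133) = 6 + 28*(-30*133) = 6 + 28*(-3990) = 6 - 111720 = -111714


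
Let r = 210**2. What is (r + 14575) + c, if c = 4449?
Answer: 63124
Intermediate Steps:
r = 44100
(r + 14575) + c = (44100 + 14575) + 4449 = 58675 + 4449 = 63124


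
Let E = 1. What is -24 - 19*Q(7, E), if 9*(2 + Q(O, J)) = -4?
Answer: 202/9 ≈ 22.444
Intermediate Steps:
Q(O, J) = -22/9 (Q(O, J) = -2 + (⅑)*(-4) = -2 - 4/9 = -22/9)
-24 - 19*Q(7, E) = -24 - 19*(-22/9) = -24 + 418/9 = 202/9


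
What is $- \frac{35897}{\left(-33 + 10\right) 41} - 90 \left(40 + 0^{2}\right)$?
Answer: $- \frac{3358903}{943} \approx -3561.9$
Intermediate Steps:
$- \frac{35897}{\left(-33 + 10\right) 41} - 90 \left(40 + 0^{2}\right) = - \frac{35897}{\left(-23\right) 41} - 90 \left(40 + 0\right) = - \frac{35897}{-943} - 90 \cdot 40 = \left(-35897\right) \left(- \frac{1}{943}\right) - 3600 = \frac{35897}{943} - 3600 = - \frac{3358903}{943}$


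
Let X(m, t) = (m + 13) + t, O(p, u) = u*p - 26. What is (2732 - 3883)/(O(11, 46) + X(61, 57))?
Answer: -1151/611 ≈ -1.8838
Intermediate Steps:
O(p, u) = -26 + p*u (O(p, u) = p*u - 26 = -26 + p*u)
X(m, t) = 13 + m + t (X(m, t) = (13 + m) + t = 13 + m + t)
(2732 - 3883)/(O(11, 46) + X(61, 57)) = (2732 - 3883)/((-26 + 11*46) + (13 + 61 + 57)) = -1151/((-26 + 506) + 131) = -1151/(480 + 131) = -1151/611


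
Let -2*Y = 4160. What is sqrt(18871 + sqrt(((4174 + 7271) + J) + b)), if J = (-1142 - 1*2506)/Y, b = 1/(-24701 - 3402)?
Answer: sqrt(62969028751104775 + 7306780*sqrt(2387230968829915))/1826695 ≈ 137.76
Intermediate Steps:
Y = -2080 (Y = -1/2*4160 = -2080)
b = -1/28103 (b = 1/(-28103) = -1/28103 ≈ -3.5583e-5)
J = 114/65 (J = (-1142 - 1*2506)/(-2080) = (-1142 - 2506)*(-1/2080) = -3648*(-1/2080) = 114/65 ≈ 1.7538)
sqrt(18871 + sqrt(((4174 + 7271) + J) + b)) = sqrt(18871 + sqrt(((4174 + 7271) + 114/65) - 1/28103)) = sqrt(18871 + sqrt((11445 + 114/65) - 1/28103)) = sqrt(18871 + sqrt(744039/65 - 1/28103)) = sqrt(18871 + sqrt(20909727952/1826695)) = sqrt(18871 + 4*sqrt(2387230968829915)/1826695)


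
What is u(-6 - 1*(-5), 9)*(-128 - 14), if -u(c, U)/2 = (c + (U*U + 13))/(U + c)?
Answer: 6603/2 ≈ 3301.5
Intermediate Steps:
u(c, U) = -2*(13 + c + U**2)/(U + c) (u(c, U) = -2*(c + (U*U + 13))/(U + c) = -2*(c + (U**2 + 13))/(U + c) = -2*(c + (13 + U**2))/(U + c) = -2*(13 + c + U**2)/(U + c))
u(-6 - 1*(-5), 9)*(-128 - 14) = (2*(-13 - (-6 - 1*(-5)) - 1*9**2)/(9 + (-6 - 1*(-5))))*(-128 - 14) = (2*(-13 - (-6 + 5) - 1*81)/(9 + (-6 + 5)))*(-142) = (2*(-13 - 1*(-1) - 81)/(9 - 1))*(-142) = (2*(-13 + 1 - 81)/8)*(-142) = (2*(1/8)*(-93))*(-142) = -93/4*(-142) = 6603/2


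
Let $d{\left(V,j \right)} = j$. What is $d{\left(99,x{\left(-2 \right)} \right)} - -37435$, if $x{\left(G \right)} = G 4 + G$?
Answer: $37425$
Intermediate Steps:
$x{\left(G \right)} = 5 G$ ($x{\left(G \right)} = 4 G + G = 5 G$)
$d{\left(99,x{\left(-2 \right)} \right)} - -37435 = 5 \left(-2\right) - -37435 = -10 + 37435 = 37425$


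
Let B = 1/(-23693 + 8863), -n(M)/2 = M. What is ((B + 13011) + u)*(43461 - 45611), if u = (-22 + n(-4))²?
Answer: -42109858935/1483 ≈ -2.8395e+7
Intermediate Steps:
n(M) = -2*M
B = -1/14830 (B = 1/(-14830) = -1/14830 ≈ -6.7431e-5)
u = 196 (u = (-22 - 2*(-4))² = (-22 + 8)² = (-14)² = 196)
((B + 13011) + u)*(43461 - 45611) = ((-1/14830 + 13011) + 196)*(43461 - 45611) = (192953129/14830 + 196)*(-2150) = (195859809/14830)*(-2150) = -42109858935/1483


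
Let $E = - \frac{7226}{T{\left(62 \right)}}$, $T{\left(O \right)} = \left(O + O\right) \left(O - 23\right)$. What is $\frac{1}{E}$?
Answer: $- \frac{2418}{3613} \approx -0.66925$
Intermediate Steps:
$T{\left(O \right)} = 2 O \left(-23 + O\right)$
$E = - \frac{3613}{2418}$ ($E = - \frac{7226}{2 \cdot 62 \left(-23 + 62\right)} = - \frac{7226}{2 \cdot 62 \cdot 39} = - \frac{7226}{4836} = \left(-7226\right) \frac{1}{4836} = - \frac{3613}{2418} \approx -1.4942$)
$\frac{1}{E} = \frac{1}{- \frac{3613}{2418}} = - \frac{2418}{3613}$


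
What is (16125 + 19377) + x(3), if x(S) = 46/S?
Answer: 106552/3 ≈ 35517.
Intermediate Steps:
(16125 + 19377) + x(3) = (16125 + 19377) + 46/3 = 35502 + 46*(⅓) = 35502 + 46/3 = 106552/3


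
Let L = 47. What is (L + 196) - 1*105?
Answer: 138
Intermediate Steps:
(L + 196) - 1*105 = (47 + 196) - 1*105 = 243 - 105 = 138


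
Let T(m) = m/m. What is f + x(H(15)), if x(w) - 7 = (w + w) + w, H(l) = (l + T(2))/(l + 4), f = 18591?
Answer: 353410/19 ≈ 18601.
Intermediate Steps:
T(m) = 1
H(l) = (1 + l)/(4 + l) (H(l) = (l + 1)/(l + 4) = (1 + l)/(4 + l))
x(w) = 7 + 3*w (x(w) = 7 + ((w + w) + w) = 7 + (2*w + w) = 7 + 3*w)
f + x(H(15)) = 18591 + (7 + 3*((1 + 15)/(4 + 15))) = 18591 + (7 + 3*(16/19)) = 18591 + (7 + 48/19) = 18591 + 181/19 = 353410/19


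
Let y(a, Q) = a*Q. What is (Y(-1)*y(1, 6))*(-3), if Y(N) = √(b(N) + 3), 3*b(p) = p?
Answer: -12*√6 ≈ -29.394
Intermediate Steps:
b(p) = p/3
y(a, Q) = Q*a
Y(N) = √(3 + N/3) (Y(N) = √(N/3 + 3) = √(3 + N/3))
(Y(-1)*y(1, 6))*(-3) = ((√(27 + 3*(-1))/3)*(6*1))*(-3) = ((√(27 - 3)/3)*6)*(-3) = ((√24/3)*6)*(-3) = (((2*√6)/3)*6)*(-3) = ((2*√6/3)*6)*(-3) = (4*√6)*(-3) = -12*√6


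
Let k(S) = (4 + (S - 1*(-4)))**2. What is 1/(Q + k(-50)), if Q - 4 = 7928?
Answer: 1/9696 ≈ 0.00010314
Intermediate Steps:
Q = 7932 (Q = 4 + 7928 = 7932)
k(S) = (8 + S)**2 (k(S) = (4 + (S + 4))**2 = (4 + (4 + S))**2 = (8 + S)**2)
1/(Q + k(-50)) = 1/(7932 + (8 - 50)**2) = 1/(7932 + (-42)**2) = 1/(7932 + 1764) = 1/9696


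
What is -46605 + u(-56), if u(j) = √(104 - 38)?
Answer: -46605 + √66 ≈ -46597.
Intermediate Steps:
u(j) = √66
-46605 + u(-56) = -46605 + √66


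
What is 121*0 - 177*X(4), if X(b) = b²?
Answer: -2832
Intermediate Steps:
121*0 - 177*X(4) = 121*0 - 177*4² = 0 - 177*16 = 0 - 2832 = -2832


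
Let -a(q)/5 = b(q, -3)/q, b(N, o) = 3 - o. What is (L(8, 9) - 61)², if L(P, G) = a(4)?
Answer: 18769/4 ≈ 4692.3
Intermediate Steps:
a(q) = -30/q (a(q) = -5*(3 - 1*(-3))/q = -5*(3 + 3)/q = -30/q)
L(P, G) = -15/2 (L(P, G) = -30/4 = -30*¼ = -15/2)
(L(8, 9) - 61)² = (-15/2 - 61)² = (-137/2)² = 18769/4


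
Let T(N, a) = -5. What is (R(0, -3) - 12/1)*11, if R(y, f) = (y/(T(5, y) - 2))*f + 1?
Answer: -121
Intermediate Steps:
R(y, f) = 1 - f*y/7 (R(y, f) = (y/(-5 - 2))*f + 1 = (y/(-7))*f + 1 = (-y/7)*f + 1 = -f*y/7 + 1 = 1 - f*y/7)
(R(0, -3) - 12/1)*11 = ((1 - ⅐*(-3)*0) - 12/1)*11 = ((1 + 0) - 12*1)*11 = (1 - 12)*11 = -11*11 = -121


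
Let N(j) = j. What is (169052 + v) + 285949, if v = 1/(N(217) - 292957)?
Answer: 133196992739/292740 ≈ 4.5500e+5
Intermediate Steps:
v = -1/292740 (v = 1/(217 - 292957) = 1/(-292740) = -1/292740 ≈ -3.4160e-6)
(169052 + v) + 285949 = (169052 - 1/292740) + 285949 = 49488282479/292740 + 285949 = 133196992739/292740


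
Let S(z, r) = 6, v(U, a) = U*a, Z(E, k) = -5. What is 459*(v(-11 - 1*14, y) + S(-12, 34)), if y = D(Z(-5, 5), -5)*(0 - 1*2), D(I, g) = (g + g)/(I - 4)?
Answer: 28254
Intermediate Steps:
D(I, g) = 2*g/(-4 + I) (D(I, g) = (2*g)/(-4 + I) = 2*g/(-4 + I))
y = -20/9 (y = (2*(-5)/(-4 - 5))*(0 - 1*2) = (2*(-5)/(-9))*(0 - 2) = (2*(-5)*(-⅑))*(-2) = (10/9)*(-2) = -20/9 ≈ -2.2222)
459*(v(-11 - 1*14, y) + S(-12, 34)) = 459*((-11 - 1*14)*(-20/9) + 6) = 459*((-11 - 14)*(-20/9) + 6) = 459*(-25*(-20/9) + 6) = 459*(500/9 + 6) = 459*(554/9) = 28254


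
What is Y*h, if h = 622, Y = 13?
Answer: 8086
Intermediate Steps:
Y*h = 13*622 = 8086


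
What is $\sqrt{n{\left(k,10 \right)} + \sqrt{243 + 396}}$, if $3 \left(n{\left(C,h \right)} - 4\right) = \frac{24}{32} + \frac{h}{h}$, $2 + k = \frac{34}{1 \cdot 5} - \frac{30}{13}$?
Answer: $\frac{\sqrt{165 + 108 \sqrt{71}}}{6} \approx 5.4646$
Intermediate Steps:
$k = \frac{162}{65}$ ($k = -2 + \left(\frac{34}{1 \cdot 5} - \frac{30}{13}\right) = -2 + \left(\frac{34}{5} - \frac{30}{13}\right) = -2 + \frac{292}{65} = \frac{162}{65} \approx 2.4923$)
$n{\left(C,h \right)} = \frac{55}{12}$ ($n{\left(C,h \right)} = 4 + \frac{\frac{24}{32} + \frac{h}{h}}{3} = 4 + \frac{24 \cdot \frac{1}{32} + 1}{3} = 4 + \frac{\frac{3}{4} + 1}{3} = 4 + \frac{1}{3} \cdot \frac{7}{4} = 4 + \frac{7}{12} = \frac{55}{12}$)
$\sqrt{n{\left(k,10 \right)} + \sqrt{243 + 396}} = \sqrt{\frac{55}{12} + \sqrt{243 + 396}} = \sqrt{\frac{55}{12} + \sqrt{639}} = \sqrt{\frac{55}{12} + 3 \sqrt{71}}$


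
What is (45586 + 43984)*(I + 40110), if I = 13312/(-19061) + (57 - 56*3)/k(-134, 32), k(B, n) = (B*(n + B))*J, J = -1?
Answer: 155993737393617825/43420958 ≈ 3.5926e+9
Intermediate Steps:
k(B, n) = -B*(B + n) (k(B, n) = (B*(n + B))*(-1) = (B*(B + n))*(-1) = -B*(B + n))
I = -59944215/86841916 (I = 13312/(-19061) + (57 - 56*3)/((-1*(-134)*(-134 + 32))) = 13312*(-1/19061) + (57 - 168)/((-1*(-134)*(-102))) = -13312/19061 - 111/(-13668) = -13312/19061 - 111*(-1/13668) = -13312/19061 + 37/4556 = -59944215/86841916 ≈ -0.69027)
(45586 + 43984)*(I + 40110) = (45586 + 43984)*(-59944215/86841916 + 40110) = 89570*(3483169306545/86841916) = 155993737393617825/43420958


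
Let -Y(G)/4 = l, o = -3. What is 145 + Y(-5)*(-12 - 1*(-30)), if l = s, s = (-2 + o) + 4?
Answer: 217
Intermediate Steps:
s = -1 (s = (-2 - 3) + 4 = -5 + 4 = -1)
l = -1
Y(G) = 4 (Y(G) = -4*(-1) = 4)
145 + Y(-5)*(-12 - 1*(-30)) = 145 + 4*(-12 - 1*(-30)) = 145 + 4*(-12 + 30) = 145 + 4*18 = 145 + 72 = 217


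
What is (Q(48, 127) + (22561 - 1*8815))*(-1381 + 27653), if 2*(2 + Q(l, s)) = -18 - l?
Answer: 360215392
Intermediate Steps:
Q(l, s) = -11 - l/2 (Q(l, s) = -2 + (-18 - l)/2 = -2 + (-9 - l/2) = -11 - l/2)
(Q(48, 127) + (22561 - 1*8815))*(-1381 + 27653) = ((-11 - ½*48) + (22561 - 1*8815))*(-1381 + 27653) = ((-11 - 24) + (22561 - 8815))*26272 = (-35 + 13746)*26272 = 13711*26272 = 360215392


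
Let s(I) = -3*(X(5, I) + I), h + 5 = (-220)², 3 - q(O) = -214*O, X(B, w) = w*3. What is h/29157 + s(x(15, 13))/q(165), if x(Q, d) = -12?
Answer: 571057081/343207047 ≈ 1.6639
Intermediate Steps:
X(B, w) = 3*w
q(O) = 3 + 214*O (q(O) = 3 - (-214)*O = 3 + 214*O)
h = 48395 (h = -5 + (-220)² = -5 + 48400 = 48395)
s(I) = -12*I (s(I) = -3*(3*I + I) = -12*I)
h/29157 + s(x(15, 13))/q(165) = 48395/29157 + (-12*(-12))/(3 + 214*165) = 48395*(1/29157) + 144/(3 + 35310) = 48395/29157 + 144/35313 = 48395/29157 + 144*(1/35313) = 48395/29157 + 48/11771 = 571057081/343207047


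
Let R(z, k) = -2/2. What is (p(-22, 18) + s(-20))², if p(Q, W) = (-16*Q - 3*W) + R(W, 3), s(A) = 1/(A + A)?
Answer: 141110641/1600 ≈ 88194.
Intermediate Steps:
R(z, k) = -1 (R(z, k) = -2*½ = -1)
s(A) = 1/(2*A)
p(Q, W) = -1 - 16*Q - 3*W (p(Q, W) = (-16*Q - 3*W) - 1 = -1 - 16*Q - 3*W)
(p(-22, 18) + s(-20))² = ((-1 - 16*(-22) - 3*18) + (½)/(-20))² = ((-1 + 352 - 54) + (½)*(-1/20))² = (297 - 1/40)² = (11879/40)² = 141110641/1600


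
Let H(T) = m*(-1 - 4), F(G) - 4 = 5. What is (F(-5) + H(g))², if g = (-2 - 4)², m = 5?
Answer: 256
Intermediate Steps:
g = 36 (g = (-6)² = 36)
F(G) = 9 (F(G) = 4 + 5 = 9)
H(T) = -25 (H(T) = 5*(-1 - 4) = 5*(-5) = -25)
(F(-5) + H(g))² = (9 - 25)² = (-16)² = 256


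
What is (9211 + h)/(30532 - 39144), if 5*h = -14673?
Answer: -15691/21530 ≈ -0.72880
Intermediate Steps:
h = -14673/5 (h = (⅕)*(-14673) = -14673/5 ≈ -2934.6)
(9211 + h)/(30532 - 39144) = (9211 - 14673/5)/(30532 - 39144) = (31382/5)/(-8612) = (31382/5)*(-1/8612) = -15691/21530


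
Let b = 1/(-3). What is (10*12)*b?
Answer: -40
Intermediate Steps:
b = -1/3 ≈ -0.33333
(10*12)*b = (10*12)*(-1/3) = 120*(-1/3) = -40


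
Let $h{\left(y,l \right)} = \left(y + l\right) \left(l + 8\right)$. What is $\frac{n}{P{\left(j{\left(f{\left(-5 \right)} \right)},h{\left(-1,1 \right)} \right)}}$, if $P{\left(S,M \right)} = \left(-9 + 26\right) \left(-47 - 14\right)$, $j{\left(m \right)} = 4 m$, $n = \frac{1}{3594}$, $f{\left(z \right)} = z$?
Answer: $- \frac{1}{3726978} \approx -2.6831 \cdot 10^{-7}$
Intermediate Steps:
$n = \frac{1}{3594} \approx 0.00027824$
$h{\left(y,l \right)} = \left(8 + l\right) \left(l + y\right)$ ($h{\left(y,l \right)} = \left(l + y\right) \left(8 + l\right) = \left(8 + l\right) \left(l + y\right)$)
$P{\left(S,M \right)} = -1037$ ($P{\left(S,M \right)} = 17 \left(-61\right) = -1037$)
$\frac{n}{P{\left(j{\left(f{\left(-5 \right)} \right)},h{\left(-1,1 \right)} \right)}} = \frac{1}{3594 \left(-1037\right)} = \frac{1}{3594} \left(- \frac{1}{1037}\right) = - \frac{1}{3726978}$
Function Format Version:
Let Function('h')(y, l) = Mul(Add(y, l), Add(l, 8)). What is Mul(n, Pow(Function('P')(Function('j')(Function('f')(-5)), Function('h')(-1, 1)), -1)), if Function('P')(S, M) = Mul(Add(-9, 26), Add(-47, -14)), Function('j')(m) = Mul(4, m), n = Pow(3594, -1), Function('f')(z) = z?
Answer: Rational(-1, 3726978) ≈ -2.6831e-7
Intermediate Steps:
n = Rational(1, 3594) ≈ 0.00027824
Function('h')(y, l) = Mul(Add(8, l), Add(l, y)) (Function('h')(y, l) = Mul(Add(l, y), Add(8, l)) = Mul(Add(8, l), Add(l, y)))
Function('P')(S, M) = -1037 (Function('P')(S, M) = Mul(17, -61) = -1037)
Mul(n, Pow(Function('P')(Function('j')(Function('f')(-5)), Function('h')(-1, 1)), -1)) = Mul(Rational(1, 3594), Pow(-1037, -1)) = Mul(Rational(1, 3594), Rational(-1, 1037)) = Rational(-1, 3726978)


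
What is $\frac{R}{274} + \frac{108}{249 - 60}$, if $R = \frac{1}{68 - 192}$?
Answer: $\frac{135897}{237832} \approx 0.5714$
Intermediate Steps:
$R = - \frac{1}{124}$ ($R = \frac{1}{-124} = - \frac{1}{124} \approx -0.0080645$)
$\frac{R}{274} + \frac{108}{249 - 60} = - \frac{1}{124 \cdot 274} + \frac{108}{249 - 60} = \left(- \frac{1}{124}\right) \frac{1}{274} + \frac{108}{189} = - \frac{1}{33976} + 108 \cdot \frac{1}{189} = - \frac{1}{33976} + \frac{4}{7} = \frac{135897}{237832}$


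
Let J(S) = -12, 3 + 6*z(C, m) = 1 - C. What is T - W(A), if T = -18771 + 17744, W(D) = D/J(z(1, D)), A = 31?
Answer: -12293/12 ≈ -1024.4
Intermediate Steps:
z(C, m) = -⅓ - C/6 (z(C, m) = -½ + (1 - C)/6 = -½ + (⅙ - C/6) = -⅓ - C/6)
W(D) = -D/12 (W(D) = D/(-12) = D*(-1/12) = -D/12)
T = -1027
T - W(A) = -1027 - (-1)*31/12 = -1027 - 1*(-31/12) = -1027 + 31/12 = -12293/12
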